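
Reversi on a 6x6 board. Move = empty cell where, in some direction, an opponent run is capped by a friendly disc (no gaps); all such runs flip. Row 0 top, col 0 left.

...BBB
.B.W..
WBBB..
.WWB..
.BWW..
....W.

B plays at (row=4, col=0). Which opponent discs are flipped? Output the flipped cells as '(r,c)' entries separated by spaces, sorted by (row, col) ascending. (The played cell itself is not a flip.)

Answer: (3,1)

Derivation:
Dir NW: edge -> no flip
Dir N: first cell '.' (not opp) -> no flip
Dir NE: opp run (3,1) capped by B -> flip
Dir W: edge -> no flip
Dir E: first cell 'B' (not opp) -> no flip
Dir SW: edge -> no flip
Dir S: first cell '.' (not opp) -> no flip
Dir SE: first cell '.' (not opp) -> no flip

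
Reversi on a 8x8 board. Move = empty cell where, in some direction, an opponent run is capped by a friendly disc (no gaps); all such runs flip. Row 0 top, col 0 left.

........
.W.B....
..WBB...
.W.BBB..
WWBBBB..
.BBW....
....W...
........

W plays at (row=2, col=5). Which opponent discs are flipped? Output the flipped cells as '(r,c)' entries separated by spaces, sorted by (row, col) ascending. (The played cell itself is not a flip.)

Dir NW: first cell '.' (not opp) -> no flip
Dir N: first cell '.' (not opp) -> no flip
Dir NE: first cell '.' (not opp) -> no flip
Dir W: opp run (2,4) (2,3) capped by W -> flip
Dir E: first cell '.' (not opp) -> no flip
Dir SW: opp run (3,4) (4,3) (5,2), next='.' -> no flip
Dir S: opp run (3,5) (4,5), next='.' -> no flip
Dir SE: first cell '.' (not opp) -> no flip

Answer: (2,3) (2,4)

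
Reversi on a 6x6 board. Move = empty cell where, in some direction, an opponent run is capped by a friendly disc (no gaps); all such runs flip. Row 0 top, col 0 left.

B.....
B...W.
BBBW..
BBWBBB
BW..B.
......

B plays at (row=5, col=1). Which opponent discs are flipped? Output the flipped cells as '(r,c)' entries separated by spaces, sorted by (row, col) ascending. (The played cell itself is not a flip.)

Dir NW: first cell 'B' (not opp) -> no flip
Dir N: opp run (4,1) capped by B -> flip
Dir NE: first cell '.' (not opp) -> no flip
Dir W: first cell '.' (not opp) -> no flip
Dir E: first cell '.' (not opp) -> no flip
Dir SW: edge -> no flip
Dir S: edge -> no flip
Dir SE: edge -> no flip

Answer: (4,1)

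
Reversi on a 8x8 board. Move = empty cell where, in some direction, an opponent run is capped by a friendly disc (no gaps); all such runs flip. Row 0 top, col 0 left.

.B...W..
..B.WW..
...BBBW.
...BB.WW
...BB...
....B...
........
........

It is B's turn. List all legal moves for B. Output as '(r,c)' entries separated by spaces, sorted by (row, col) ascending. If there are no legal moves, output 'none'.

(0,3): flips 1 -> legal
(0,4): flips 1 -> legal
(0,6): flips 1 -> legal
(1,3): no bracket -> illegal
(1,6): no bracket -> illegal
(1,7): no bracket -> illegal
(2,7): flips 1 -> legal
(3,5): no bracket -> illegal
(4,5): no bracket -> illegal
(4,6): no bracket -> illegal
(4,7): flips 1 -> legal

Answer: (0,3) (0,4) (0,6) (2,7) (4,7)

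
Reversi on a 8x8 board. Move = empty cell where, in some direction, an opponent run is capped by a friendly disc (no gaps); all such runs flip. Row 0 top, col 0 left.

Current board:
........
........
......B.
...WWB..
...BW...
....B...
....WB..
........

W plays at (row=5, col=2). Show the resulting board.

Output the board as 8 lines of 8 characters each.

Answer: ........
........
......B.
...WWB..
...WW...
..W.B...
....WB..
........

Derivation:
Place W at (5,2); scan 8 dirs for brackets.
Dir NW: first cell '.' (not opp) -> no flip
Dir N: first cell '.' (not opp) -> no flip
Dir NE: opp run (4,3) capped by W -> flip
Dir W: first cell '.' (not opp) -> no flip
Dir E: first cell '.' (not opp) -> no flip
Dir SW: first cell '.' (not opp) -> no flip
Dir S: first cell '.' (not opp) -> no flip
Dir SE: first cell '.' (not opp) -> no flip
All flips: (4,3)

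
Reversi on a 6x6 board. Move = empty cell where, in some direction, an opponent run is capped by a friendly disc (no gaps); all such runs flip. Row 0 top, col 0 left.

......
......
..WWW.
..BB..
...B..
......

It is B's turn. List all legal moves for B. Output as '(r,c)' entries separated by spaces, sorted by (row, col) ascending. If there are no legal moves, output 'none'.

Answer: (1,1) (1,2) (1,3) (1,4) (1,5)

Derivation:
(1,1): flips 1 -> legal
(1,2): flips 1 -> legal
(1,3): flips 1 -> legal
(1,4): flips 1 -> legal
(1,5): flips 1 -> legal
(2,1): no bracket -> illegal
(2,5): no bracket -> illegal
(3,1): no bracket -> illegal
(3,4): no bracket -> illegal
(3,5): no bracket -> illegal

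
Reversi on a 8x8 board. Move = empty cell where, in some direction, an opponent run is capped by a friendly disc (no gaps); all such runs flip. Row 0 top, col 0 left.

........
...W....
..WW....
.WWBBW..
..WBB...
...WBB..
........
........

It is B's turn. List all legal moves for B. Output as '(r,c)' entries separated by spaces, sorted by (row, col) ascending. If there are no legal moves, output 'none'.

(0,2): no bracket -> illegal
(0,3): flips 2 -> legal
(0,4): no bracket -> illegal
(1,1): flips 1 -> legal
(1,2): flips 1 -> legal
(1,4): no bracket -> illegal
(2,0): no bracket -> illegal
(2,1): flips 1 -> legal
(2,4): no bracket -> illegal
(2,5): no bracket -> illegal
(2,6): flips 1 -> legal
(3,0): flips 2 -> legal
(3,6): flips 1 -> legal
(4,0): no bracket -> illegal
(4,1): flips 1 -> legal
(4,5): no bracket -> illegal
(4,6): no bracket -> illegal
(5,1): flips 1 -> legal
(5,2): flips 1 -> legal
(6,2): flips 1 -> legal
(6,3): flips 1 -> legal
(6,4): no bracket -> illegal

Answer: (0,3) (1,1) (1,2) (2,1) (2,6) (3,0) (3,6) (4,1) (5,1) (5,2) (6,2) (6,3)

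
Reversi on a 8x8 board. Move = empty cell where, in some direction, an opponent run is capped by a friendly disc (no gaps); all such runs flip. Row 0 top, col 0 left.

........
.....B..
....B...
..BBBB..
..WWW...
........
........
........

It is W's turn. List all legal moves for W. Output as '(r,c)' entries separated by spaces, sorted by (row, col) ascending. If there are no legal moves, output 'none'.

(0,4): no bracket -> illegal
(0,5): no bracket -> illegal
(0,6): flips 3 -> legal
(1,3): no bracket -> illegal
(1,4): flips 2 -> legal
(1,6): no bracket -> illegal
(2,1): flips 1 -> legal
(2,2): flips 2 -> legal
(2,3): flips 1 -> legal
(2,5): flips 1 -> legal
(2,6): flips 1 -> legal
(3,1): no bracket -> illegal
(3,6): no bracket -> illegal
(4,1): no bracket -> illegal
(4,5): no bracket -> illegal
(4,6): no bracket -> illegal

Answer: (0,6) (1,4) (2,1) (2,2) (2,3) (2,5) (2,6)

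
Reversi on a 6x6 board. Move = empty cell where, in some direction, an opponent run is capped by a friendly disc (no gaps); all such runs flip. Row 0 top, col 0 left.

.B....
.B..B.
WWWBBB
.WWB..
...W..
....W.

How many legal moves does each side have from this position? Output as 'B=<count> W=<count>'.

Answer: B=3 W=6

Derivation:
-- B to move --
(1,0): no bracket -> illegal
(1,2): no bracket -> illegal
(1,3): no bracket -> illegal
(3,0): flips 2 -> legal
(3,4): no bracket -> illegal
(4,0): no bracket -> illegal
(4,1): flips 3 -> legal
(4,2): no bracket -> illegal
(4,4): no bracket -> illegal
(4,5): no bracket -> illegal
(5,2): no bracket -> illegal
(5,3): flips 1 -> legal
(5,5): no bracket -> illegal
B mobility = 3
-- W to move --
(0,0): flips 1 -> legal
(0,2): flips 1 -> legal
(0,3): no bracket -> illegal
(0,4): no bracket -> illegal
(0,5): flips 2 -> legal
(1,0): no bracket -> illegal
(1,2): no bracket -> illegal
(1,3): flips 2 -> legal
(1,5): no bracket -> illegal
(3,4): flips 1 -> legal
(3,5): no bracket -> illegal
(4,2): no bracket -> illegal
(4,4): flips 1 -> legal
W mobility = 6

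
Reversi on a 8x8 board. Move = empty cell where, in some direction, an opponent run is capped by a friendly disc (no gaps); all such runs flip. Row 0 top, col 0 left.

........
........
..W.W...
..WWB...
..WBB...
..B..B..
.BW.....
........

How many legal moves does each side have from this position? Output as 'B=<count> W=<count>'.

-- B to move --
(1,1): flips 2 -> legal
(1,2): flips 3 -> legal
(1,3): no bracket -> illegal
(1,4): flips 1 -> legal
(1,5): no bracket -> illegal
(2,1): flips 1 -> legal
(2,3): flips 1 -> legal
(2,5): no bracket -> illegal
(3,1): flips 2 -> legal
(3,5): no bracket -> illegal
(4,1): flips 1 -> legal
(5,1): no bracket -> illegal
(5,3): no bracket -> illegal
(6,3): flips 1 -> legal
(7,1): no bracket -> illegal
(7,2): flips 1 -> legal
(7,3): no bracket -> illegal
B mobility = 9
-- W to move --
(2,3): no bracket -> illegal
(2,5): no bracket -> illegal
(3,5): flips 1 -> legal
(4,1): no bracket -> illegal
(4,5): flips 2 -> legal
(4,6): no bracket -> illegal
(5,0): no bracket -> illegal
(5,1): no bracket -> illegal
(5,3): flips 1 -> legal
(5,4): flips 3 -> legal
(5,6): no bracket -> illegal
(6,0): flips 1 -> legal
(6,3): no bracket -> illegal
(6,4): no bracket -> illegal
(6,5): no bracket -> illegal
(6,6): flips 2 -> legal
(7,0): no bracket -> illegal
(7,1): no bracket -> illegal
(7,2): no bracket -> illegal
W mobility = 6

Answer: B=9 W=6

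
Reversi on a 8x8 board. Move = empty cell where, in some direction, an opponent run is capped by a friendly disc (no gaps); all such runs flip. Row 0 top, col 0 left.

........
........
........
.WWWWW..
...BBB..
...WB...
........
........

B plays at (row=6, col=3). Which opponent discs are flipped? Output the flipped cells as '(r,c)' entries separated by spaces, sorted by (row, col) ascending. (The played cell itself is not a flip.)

Dir NW: first cell '.' (not opp) -> no flip
Dir N: opp run (5,3) capped by B -> flip
Dir NE: first cell 'B' (not opp) -> no flip
Dir W: first cell '.' (not opp) -> no flip
Dir E: first cell '.' (not opp) -> no flip
Dir SW: first cell '.' (not opp) -> no flip
Dir S: first cell '.' (not opp) -> no flip
Dir SE: first cell '.' (not opp) -> no flip

Answer: (5,3)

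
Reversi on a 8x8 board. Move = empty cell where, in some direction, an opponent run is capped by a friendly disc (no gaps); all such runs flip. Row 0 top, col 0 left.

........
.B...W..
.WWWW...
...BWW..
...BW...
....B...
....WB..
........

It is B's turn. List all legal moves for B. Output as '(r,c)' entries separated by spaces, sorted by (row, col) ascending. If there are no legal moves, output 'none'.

(0,4): no bracket -> illegal
(0,5): no bracket -> illegal
(0,6): flips 2 -> legal
(1,0): no bracket -> illegal
(1,2): no bracket -> illegal
(1,3): flips 1 -> legal
(1,4): flips 3 -> legal
(1,6): no bracket -> illegal
(2,0): no bracket -> illegal
(2,5): flips 1 -> legal
(2,6): no bracket -> illegal
(3,0): no bracket -> illegal
(3,1): flips 1 -> legal
(3,2): no bracket -> illegal
(3,6): flips 2 -> legal
(4,5): flips 1 -> legal
(4,6): no bracket -> illegal
(5,3): no bracket -> illegal
(5,5): flips 1 -> legal
(6,3): flips 1 -> legal
(7,3): no bracket -> illegal
(7,4): flips 1 -> legal
(7,5): no bracket -> illegal

Answer: (0,6) (1,3) (1,4) (2,5) (3,1) (3,6) (4,5) (5,5) (6,3) (7,4)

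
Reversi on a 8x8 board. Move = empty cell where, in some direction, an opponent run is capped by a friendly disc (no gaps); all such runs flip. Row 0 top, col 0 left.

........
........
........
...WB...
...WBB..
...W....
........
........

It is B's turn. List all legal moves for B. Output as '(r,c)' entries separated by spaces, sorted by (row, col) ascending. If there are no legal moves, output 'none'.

(2,2): flips 1 -> legal
(2,3): no bracket -> illegal
(2,4): no bracket -> illegal
(3,2): flips 1 -> legal
(4,2): flips 1 -> legal
(5,2): flips 1 -> legal
(5,4): no bracket -> illegal
(6,2): flips 1 -> legal
(6,3): no bracket -> illegal
(6,4): no bracket -> illegal

Answer: (2,2) (3,2) (4,2) (5,2) (6,2)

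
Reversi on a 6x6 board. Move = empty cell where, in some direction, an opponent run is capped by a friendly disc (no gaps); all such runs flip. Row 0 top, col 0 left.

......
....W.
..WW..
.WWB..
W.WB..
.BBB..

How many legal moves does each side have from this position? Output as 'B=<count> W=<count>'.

-- B to move --
(0,3): no bracket -> illegal
(0,4): no bracket -> illegal
(0,5): no bracket -> illegal
(1,1): flips 1 -> legal
(1,2): flips 3 -> legal
(1,3): flips 1 -> legal
(1,5): no bracket -> illegal
(2,0): flips 2 -> legal
(2,1): flips 1 -> legal
(2,4): no bracket -> illegal
(2,5): no bracket -> illegal
(3,0): flips 2 -> legal
(3,4): no bracket -> illegal
(4,1): flips 1 -> legal
(5,0): no bracket -> illegal
B mobility = 7
-- W to move --
(2,4): flips 1 -> legal
(3,4): flips 1 -> legal
(4,1): no bracket -> illegal
(4,4): flips 2 -> legal
(5,0): no bracket -> illegal
(5,4): flips 1 -> legal
W mobility = 4

Answer: B=7 W=4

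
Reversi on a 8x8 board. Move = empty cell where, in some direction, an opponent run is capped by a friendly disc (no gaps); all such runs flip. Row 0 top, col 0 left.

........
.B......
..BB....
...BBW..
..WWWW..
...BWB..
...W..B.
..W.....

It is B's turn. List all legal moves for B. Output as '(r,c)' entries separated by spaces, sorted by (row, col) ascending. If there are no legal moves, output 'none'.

Answer: (2,5) (2,6) (3,1) (3,6) (5,1) (5,2) (5,6) (6,4) (7,3)

Derivation:
(2,4): no bracket -> illegal
(2,5): flips 2 -> legal
(2,6): flips 2 -> legal
(3,1): flips 1 -> legal
(3,2): no bracket -> illegal
(3,6): flips 1 -> legal
(4,1): no bracket -> illegal
(4,6): no bracket -> illegal
(5,1): flips 1 -> legal
(5,2): flips 1 -> legal
(5,6): flips 1 -> legal
(6,1): no bracket -> illegal
(6,2): no bracket -> illegal
(6,4): flips 2 -> legal
(6,5): no bracket -> illegal
(7,1): no bracket -> illegal
(7,3): flips 1 -> legal
(7,4): no bracket -> illegal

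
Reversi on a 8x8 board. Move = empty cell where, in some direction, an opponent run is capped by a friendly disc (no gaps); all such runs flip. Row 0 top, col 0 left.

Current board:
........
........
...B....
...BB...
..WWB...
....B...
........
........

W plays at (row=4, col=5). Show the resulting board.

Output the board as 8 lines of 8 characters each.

Answer: ........
........
...B....
...BB...
..WWWW..
....B...
........
........

Derivation:
Place W at (4,5); scan 8 dirs for brackets.
Dir NW: opp run (3,4) (2,3), next='.' -> no flip
Dir N: first cell '.' (not opp) -> no flip
Dir NE: first cell '.' (not opp) -> no flip
Dir W: opp run (4,4) capped by W -> flip
Dir E: first cell '.' (not opp) -> no flip
Dir SW: opp run (5,4), next='.' -> no flip
Dir S: first cell '.' (not opp) -> no flip
Dir SE: first cell '.' (not opp) -> no flip
All flips: (4,4)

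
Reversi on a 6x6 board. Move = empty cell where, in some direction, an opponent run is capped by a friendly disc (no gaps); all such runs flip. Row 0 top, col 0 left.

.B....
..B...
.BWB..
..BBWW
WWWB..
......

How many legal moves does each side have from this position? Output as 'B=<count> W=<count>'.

-- B to move --
(1,1): flips 1 -> legal
(1,3): no bracket -> illegal
(2,4): no bracket -> illegal
(2,5): flips 1 -> legal
(3,0): no bracket -> illegal
(3,1): no bracket -> illegal
(4,4): no bracket -> illegal
(4,5): flips 1 -> legal
(5,0): flips 1 -> legal
(5,1): flips 1 -> legal
(5,2): flips 1 -> legal
(5,3): no bracket -> illegal
B mobility = 6
-- W to move --
(0,0): no bracket -> illegal
(0,2): flips 1 -> legal
(0,3): no bracket -> illegal
(1,0): no bracket -> illegal
(1,1): no bracket -> illegal
(1,3): no bracket -> illegal
(1,4): flips 2 -> legal
(2,0): flips 1 -> legal
(2,4): flips 2 -> legal
(3,0): no bracket -> illegal
(3,1): flips 2 -> legal
(4,4): flips 2 -> legal
(5,2): flips 1 -> legal
(5,3): no bracket -> illegal
(5,4): no bracket -> illegal
W mobility = 7

Answer: B=6 W=7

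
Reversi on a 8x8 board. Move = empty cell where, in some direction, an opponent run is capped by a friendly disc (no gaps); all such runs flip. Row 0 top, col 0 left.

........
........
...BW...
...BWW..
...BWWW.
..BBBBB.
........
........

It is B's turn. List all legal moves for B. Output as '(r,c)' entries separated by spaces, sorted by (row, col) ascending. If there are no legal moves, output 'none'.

Answer: (1,4) (1,5) (2,5) (2,6) (3,6) (3,7) (4,7)

Derivation:
(1,3): no bracket -> illegal
(1,4): flips 3 -> legal
(1,5): flips 1 -> legal
(2,5): flips 4 -> legal
(2,6): flips 2 -> legal
(3,6): flips 4 -> legal
(3,7): flips 1 -> legal
(4,7): flips 3 -> legal
(5,7): no bracket -> illegal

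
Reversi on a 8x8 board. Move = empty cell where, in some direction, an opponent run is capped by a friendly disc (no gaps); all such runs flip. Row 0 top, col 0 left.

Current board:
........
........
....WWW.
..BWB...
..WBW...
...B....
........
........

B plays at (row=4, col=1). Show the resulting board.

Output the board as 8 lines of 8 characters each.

Answer: ........
........
....WWW.
..BWB...
.BBBW...
...B....
........
........

Derivation:
Place B at (4,1); scan 8 dirs for brackets.
Dir NW: first cell '.' (not opp) -> no flip
Dir N: first cell '.' (not opp) -> no flip
Dir NE: first cell 'B' (not opp) -> no flip
Dir W: first cell '.' (not opp) -> no flip
Dir E: opp run (4,2) capped by B -> flip
Dir SW: first cell '.' (not opp) -> no flip
Dir S: first cell '.' (not opp) -> no flip
Dir SE: first cell '.' (not opp) -> no flip
All flips: (4,2)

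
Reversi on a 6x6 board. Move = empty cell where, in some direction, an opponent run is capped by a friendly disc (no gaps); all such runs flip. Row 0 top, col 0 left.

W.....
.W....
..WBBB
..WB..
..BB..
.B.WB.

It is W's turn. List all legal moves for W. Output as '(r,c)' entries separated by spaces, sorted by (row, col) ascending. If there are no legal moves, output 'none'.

(1,2): no bracket -> illegal
(1,3): flips 3 -> legal
(1,4): flips 1 -> legal
(1,5): no bracket -> illegal
(3,1): flips 1 -> legal
(3,4): flips 1 -> legal
(3,5): no bracket -> illegal
(4,0): no bracket -> illegal
(4,1): no bracket -> illegal
(4,4): flips 1 -> legal
(4,5): no bracket -> illegal
(5,0): no bracket -> illegal
(5,2): flips 1 -> legal
(5,5): flips 1 -> legal

Answer: (1,3) (1,4) (3,1) (3,4) (4,4) (5,2) (5,5)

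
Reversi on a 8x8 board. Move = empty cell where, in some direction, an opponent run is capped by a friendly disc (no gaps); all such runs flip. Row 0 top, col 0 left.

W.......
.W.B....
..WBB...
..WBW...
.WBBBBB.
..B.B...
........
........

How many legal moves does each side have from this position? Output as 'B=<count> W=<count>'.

-- B to move --
(0,1): no bracket -> illegal
(0,2): no bracket -> illegal
(1,0): no bracket -> illegal
(1,2): flips 2 -> legal
(2,0): no bracket -> illegal
(2,1): flips 2 -> legal
(2,5): flips 1 -> legal
(3,0): flips 1 -> legal
(3,1): flips 2 -> legal
(3,5): flips 1 -> legal
(4,0): flips 1 -> legal
(5,0): flips 2 -> legal
(5,1): no bracket -> illegal
B mobility = 8
-- W to move --
(0,2): no bracket -> illegal
(0,3): no bracket -> illegal
(0,4): flips 1 -> legal
(1,2): flips 1 -> legal
(1,4): flips 2 -> legal
(1,5): no bracket -> illegal
(2,5): flips 2 -> legal
(3,1): no bracket -> illegal
(3,5): no bracket -> illegal
(3,6): no bracket -> illegal
(3,7): no bracket -> illegal
(4,7): flips 5 -> legal
(5,1): no bracket -> illegal
(5,3): no bracket -> illegal
(5,5): flips 2 -> legal
(5,6): flips 1 -> legal
(5,7): no bracket -> illegal
(6,1): flips 2 -> legal
(6,2): flips 2 -> legal
(6,3): flips 1 -> legal
(6,4): flips 2 -> legal
(6,5): flips 2 -> legal
W mobility = 12

Answer: B=8 W=12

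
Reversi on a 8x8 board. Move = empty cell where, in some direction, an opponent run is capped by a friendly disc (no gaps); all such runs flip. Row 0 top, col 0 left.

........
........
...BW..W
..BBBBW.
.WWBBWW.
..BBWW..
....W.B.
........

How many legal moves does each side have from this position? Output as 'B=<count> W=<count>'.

Answer: B=16 W=10

Derivation:
-- B to move --
(1,3): flips 1 -> legal
(1,4): flips 1 -> legal
(1,5): flips 1 -> legal
(1,6): no bracket -> illegal
(1,7): no bracket -> illegal
(2,5): flips 1 -> legal
(2,6): no bracket -> illegal
(3,0): flips 1 -> legal
(3,1): flips 1 -> legal
(3,7): flips 1 -> legal
(4,0): flips 2 -> legal
(4,7): flips 2 -> legal
(5,0): flips 1 -> legal
(5,1): flips 1 -> legal
(5,6): flips 3 -> legal
(5,7): flips 1 -> legal
(6,3): no bracket -> illegal
(6,5): flips 3 -> legal
(7,3): no bracket -> illegal
(7,4): flips 2 -> legal
(7,5): flips 1 -> legal
B mobility = 16
-- W to move --
(1,2): flips 2 -> legal
(1,3): no bracket -> illegal
(1,4): flips 2 -> legal
(2,1): flips 2 -> legal
(2,2): flips 4 -> legal
(2,5): flips 1 -> legal
(2,6): no bracket -> illegal
(3,1): flips 4 -> legal
(5,1): flips 2 -> legal
(5,6): no bracket -> illegal
(5,7): no bracket -> illegal
(6,1): no bracket -> illegal
(6,2): flips 1 -> legal
(6,3): flips 1 -> legal
(6,5): no bracket -> illegal
(6,7): no bracket -> illegal
(7,5): no bracket -> illegal
(7,6): no bracket -> illegal
(7,7): flips 1 -> legal
W mobility = 10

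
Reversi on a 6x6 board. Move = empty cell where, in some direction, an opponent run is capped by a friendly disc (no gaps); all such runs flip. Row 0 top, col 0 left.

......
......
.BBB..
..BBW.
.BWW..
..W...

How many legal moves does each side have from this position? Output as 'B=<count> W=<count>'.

-- B to move --
(2,4): no bracket -> illegal
(2,5): no bracket -> illegal
(3,1): no bracket -> illegal
(3,5): flips 1 -> legal
(4,4): flips 2 -> legal
(4,5): flips 1 -> legal
(5,1): flips 1 -> legal
(5,3): flips 1 -> legal
(5,4): flips 1 -> legal
B mobility = 6
-- W to move --
(1,0): flips 2 -> legal
(1,1): no bracket -> illegal
(1,2): flips 3 -> legal
(1,3): flips 2 -> legal
(1,4): no bracket -> illegal
(2,0): no bracket -> illegal
(2,4): flips 1 -> legal
(3,0): flips 1 -> legal
(3,1): flips 2 -> legal
(4,0): flips 1 -> legal
(4,4): no bracket -> illegal
(5,0): no bracket -> illegal
(5,1): no bracket -> illegal
W mobility = 7

Answer: B=6 W=7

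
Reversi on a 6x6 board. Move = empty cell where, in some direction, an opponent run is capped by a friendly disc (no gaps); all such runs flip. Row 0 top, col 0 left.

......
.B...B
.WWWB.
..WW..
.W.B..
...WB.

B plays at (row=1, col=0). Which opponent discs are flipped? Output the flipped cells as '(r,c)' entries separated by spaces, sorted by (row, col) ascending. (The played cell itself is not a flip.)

Dir NW: edge -> no flip
Dir N: first cell '.' (not opp) -> no flip
Dir NE: first cell '.' (not opp) -> no flip
Dir W: edge -> no flip
Dir E: first cell 'B' (not opp) -> no flip
Dir SW: edge -> no flip
Dir S: first cell '.' (not opp) -> no flip
Dir SE: opp run (2,1) (3,2) capped by B -> flip

Answer: (2,1) (3,2)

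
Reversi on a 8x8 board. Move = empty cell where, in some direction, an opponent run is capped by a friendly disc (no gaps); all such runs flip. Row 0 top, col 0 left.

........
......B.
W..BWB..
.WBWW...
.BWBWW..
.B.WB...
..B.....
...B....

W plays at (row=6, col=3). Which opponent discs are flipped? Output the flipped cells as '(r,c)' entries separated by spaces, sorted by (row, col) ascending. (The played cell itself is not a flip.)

Dir NW: first cell '.' (not opp) -> no flip
Dir N: first cell 'W' (not opp) -> no flip
Dir NE: opp run (5,4) capped by W -> flip
Dir W: opp run (6,2), next='.' -> no flip
Dir E: first cell '.' (not opp) -> no flip
Dir SW: first cell '.' (not opp) -> no flip
Dir S: opp run (7,3), next=edge -> no flip
Dir SE: first cell '.' (not opp) -> no flip

Answer: (5,4)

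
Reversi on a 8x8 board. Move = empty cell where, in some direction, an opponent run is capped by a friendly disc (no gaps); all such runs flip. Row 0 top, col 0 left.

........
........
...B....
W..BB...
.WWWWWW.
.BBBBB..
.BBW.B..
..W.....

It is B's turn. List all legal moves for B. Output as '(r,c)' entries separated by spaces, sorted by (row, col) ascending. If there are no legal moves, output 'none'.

Answer: (3,1) (3,2) (3,5) (3,6) (3,7) (5,6) (6,4) (7,3) (7,4)

Derivation:
(2,0): no bracket -> illegal
(2,1): no bracket -> illegal
(3,1): flips 2 -> legal
(3,2): flips 2 -> legal
(3,5): flips 2 -> legal
(3,6): flips 1 -> legal
(3,7): flips 1 -> legal
(4,0): no bracket -> illegal
(4,7): no bracket -> illegal
(5,0): no bracket -> illegal
(5,6): flips 1 -> legal
(5,7): no bracket -> illegal
(6,4): flips 1 -> legal
(7,1): no bracket -> illegal
(7,3): flips 1 -> legal
(7,4): flips 1 -> legal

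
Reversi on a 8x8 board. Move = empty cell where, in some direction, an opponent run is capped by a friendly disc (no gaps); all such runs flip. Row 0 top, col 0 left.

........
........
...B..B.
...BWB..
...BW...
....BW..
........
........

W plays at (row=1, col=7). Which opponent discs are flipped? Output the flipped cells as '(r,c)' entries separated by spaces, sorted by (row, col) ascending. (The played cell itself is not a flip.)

Dir NW: first cell '.' (not opp) -> no flip
Dir N: first cell '.' (not opp) -> no flip
Dir NE: edge -> no flip
Dir W: first cell '.' (not opp) -> no flip
Dir E: edge -> no flip
Dir SW: opp run (2,6) (3,5) capped by W -> flip
Dir S: first cell '.' (not opp) -> no flip
Dir SE: edge -> no flip

Answer: (2,6) (3,5)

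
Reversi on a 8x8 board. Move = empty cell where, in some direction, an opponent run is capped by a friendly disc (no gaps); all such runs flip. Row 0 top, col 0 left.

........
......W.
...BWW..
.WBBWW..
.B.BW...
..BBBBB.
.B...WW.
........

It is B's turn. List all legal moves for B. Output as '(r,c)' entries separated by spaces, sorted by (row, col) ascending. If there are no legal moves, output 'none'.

(0,5): no bracket -> illegal
(0,6): no bracket -> illegal
(0,7): flips 3 -> legal
(1,3): no bracket -> illegal
(1,4): flips 3 -> legal
(1,5): flips 1 -> legal
(1,7): no bracket -> illegal
(2,0): no bracket -> illegal
(2,1): flips 1 -> legal
(2,2): no bracket -> illegal
(2,6): flips 4 -> legal
(2,7): no bracket -> illegal
(3,0): flips 1 -> legal
(3,6): flips 2 -> legal
(4,0): no bracket -> illegal
(4,2): no bracket -> illegal
(4,5): flips 2 -> legal
(4,6): no bracket -> illegal
(5,7): no bracket -> illegal
(6,4): no bracket -> illegal
(6,7): no bracket -> illegal
(7,4): flips 1 -> legal
(7,5): flips 1 -> legal
(7,6): flips 2 -> legal
(7,7): flips 1 -> legal

Answer: (0,7) (1,4) (1,5) (2,1) (2,6) (3,0) (3,6) (4,5) (7,4) (7,5) (7,6) (7,7)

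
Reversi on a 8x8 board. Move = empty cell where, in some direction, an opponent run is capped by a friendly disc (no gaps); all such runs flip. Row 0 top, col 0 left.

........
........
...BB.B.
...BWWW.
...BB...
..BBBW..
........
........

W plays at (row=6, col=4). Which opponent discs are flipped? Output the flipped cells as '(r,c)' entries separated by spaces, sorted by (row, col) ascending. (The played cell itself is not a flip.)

Dir NW: opp run (5,3), next='.' -> no flip
Dir N: opp run (5,4) (4,4) capped by W -> flip
Dir NE: first cell 'W' (not opp) -> no flip
Dir W: first cell '.' (not opp) -> no flip
Dir E: first cell '.' (not opp) -> no flip
Dir SW: first cell '.' (not opp) -> no flip
Dir S: first cell '.' (not opp) -> no flip
Dir SE: first cell '.' (not opp) -> no flip

Answer: (4,4) (5,4)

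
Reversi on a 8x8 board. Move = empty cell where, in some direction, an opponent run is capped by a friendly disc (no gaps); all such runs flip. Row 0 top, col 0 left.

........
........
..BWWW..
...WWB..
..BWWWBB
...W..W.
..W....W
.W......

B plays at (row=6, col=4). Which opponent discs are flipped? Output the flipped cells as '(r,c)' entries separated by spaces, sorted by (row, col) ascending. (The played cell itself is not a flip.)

Answer: (5,3)

Derivation:
Dir NW: opp run (5,3) capped by B -> flip
Dir N: first cell '.' (not opp) -> no flip
Dir NE: first cell '.' (not opp) -> no flip
Dir W: first cell '.' (not opp) -> no flip
Dir E: first cell '.' (not opp) -> no flip
Dir SW: first cell '.' (not opp) -> no flip
Dir S: first cell '.' (not opp) -> no flip
Dir SE: first cell '.' (not opp) -> no flip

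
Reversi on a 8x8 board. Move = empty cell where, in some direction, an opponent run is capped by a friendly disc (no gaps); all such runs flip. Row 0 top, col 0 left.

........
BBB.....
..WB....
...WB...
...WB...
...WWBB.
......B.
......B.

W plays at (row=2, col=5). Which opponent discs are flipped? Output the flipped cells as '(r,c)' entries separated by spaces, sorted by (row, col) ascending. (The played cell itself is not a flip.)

Dir NW: first cell '.' (not opp) -> no flip
Dir N: first cell '.' (not opp) -> no flip
Dir NE: first cell '.' (not opp) -> no flip
Dir W: first cell '.' (not opp) -> no flip
Dir E: first cell '.' (not opp) -> no flip
Dir SW: opp run (3,4) capped by W -> flip
Dir S: first cell '.' (not opp) -> no flip
Dir SE: first cell '.' (not opp) -> no flip

Answer: (3,4)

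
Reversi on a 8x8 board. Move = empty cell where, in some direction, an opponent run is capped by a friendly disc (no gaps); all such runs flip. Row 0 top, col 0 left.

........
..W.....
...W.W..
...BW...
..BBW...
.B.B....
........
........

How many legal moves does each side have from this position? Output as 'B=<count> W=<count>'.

Answer: B=5 W=6

Derivation:
-- B to move --
(0,1): no bracket -> illegal
(0,2): no bracket -> illegal
(0,3): no bracket -> illegal
(1,1): no bracket -> illegal
(1,3): flips 1 -> legal
(1,4): no bracket -> illegal
(1,5): no bracket -> illegal
(1,6): flips 2 -> legal
(2,1): no bracket -> illegal
(2,2): no bracket -> illegal
(2,4): no bracket -> illegal
(2,6): no bracket -> illegal
(3,2): no bracket -> illegal
(3,5): flips 2 -> legal
(3,6): no bracket -> illegal
(4,5): flips 1 -> legal
(5,4): no bracket -> illegal
(5,5): flips 1 -> legal
B mobility = 5
-- W to move --
(2,2): flips 1 -> legal
(2,4): no bracket -> illegal
(3,1): no bracket -> illegal
(3,2): flips 1 -> legal
(4,0): no bracket -> illegal
(4,1): flips 2 -> legal
(5,0): no bracket -> illegal
(5,2): flips 1 -> legal
(5,4): no bracket -> illegal
(6,0): no bracket -> illegal
(6,1): no bracket -> illegal
(6,2): flips 1 -> legal
(6,3): flips 3 -> legal
(6,4): no bracket -> illegal
W mobility = 6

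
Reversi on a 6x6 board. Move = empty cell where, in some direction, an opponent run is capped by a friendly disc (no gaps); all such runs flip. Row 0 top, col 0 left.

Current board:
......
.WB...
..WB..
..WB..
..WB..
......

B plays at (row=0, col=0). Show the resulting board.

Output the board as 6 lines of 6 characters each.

Answer: B.....
.BB...
..BB..
..WB..
..WB..
......

Derivation:
Place B at (0,0); scan 8 dirs for brackets.
Dir NW: edge -> no flip
Dir N: edge -> no flip
Dir NE: edge -> no flip
Dir W: edge -> no flip
Dir E: first cell '.' (not opp) -> no flip
Dir SW: edge -> no flip
Dir S: first cell '.' (not opp) -> no flip
Dir SE: opp run (1,1) (2,2) capped by B -> flip
All flips: (1,1) (2,2)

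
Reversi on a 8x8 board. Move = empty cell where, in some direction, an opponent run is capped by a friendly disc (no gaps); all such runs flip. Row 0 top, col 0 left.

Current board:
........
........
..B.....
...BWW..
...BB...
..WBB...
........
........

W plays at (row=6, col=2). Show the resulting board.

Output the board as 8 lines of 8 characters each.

Answer: ........
........
..B.....
...BWW..
...BW...
..WWB...
..W.....
........

Derivation:
Place W at (6,2); scan 8 dirs for brackets.
Dir NW: first cell '.' (not opp) -> no flip
Dir N: first cell 'W' (not opp) -> no flip
Dir NE: opp run (5,3) (4,4) capped by W -> flip
Dir W: first cell '.' (not opp) -> no flip
Dir E: first cell '.' (not opp) -> no flip
Dir SW: first cell '.' (not opp) -> no flip
Dir S: first cell '.' (not opp) -> no flip
Dir SE: first cell '.' (not opp) -> no flip
All flips: (4,4) (5,3)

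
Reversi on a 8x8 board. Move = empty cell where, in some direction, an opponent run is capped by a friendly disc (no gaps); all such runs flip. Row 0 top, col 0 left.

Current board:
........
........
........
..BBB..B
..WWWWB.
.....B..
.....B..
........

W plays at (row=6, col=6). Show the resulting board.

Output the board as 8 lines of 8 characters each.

Place W at (6,6); scan 8 dirs for brackets.
Dir NW: opp run (5,5) capped by W -> flip
Dir N: first cell '.' (not opp) -> no flip
Dir NE: first cell '.' (not opp) -> no flip
Dir W: opp run (6,5), next='.' -> no flip
Dir E: first cell '.' (not opp) -> no flip
Dir SW: first cell '.' (not opp) -> no flip
Dir S: first cell '.' (not opp) -> no flip
Dir SE: first cell '.' (not opp) -> no flip
All flips: (5,5)

Answer: ........
........
........
..BBB..B
..WWWWB.
.....W..
.....BW.
........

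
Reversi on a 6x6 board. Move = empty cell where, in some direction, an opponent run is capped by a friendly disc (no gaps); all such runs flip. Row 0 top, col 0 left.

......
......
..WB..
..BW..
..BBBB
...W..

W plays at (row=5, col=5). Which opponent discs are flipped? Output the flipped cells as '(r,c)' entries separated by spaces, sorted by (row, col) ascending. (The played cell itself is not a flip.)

Dir NW: opp run (4,4) capped by W -> flip
Dir N: opp run (4,5), next='.' -> no flip
Dir NE: edge -> no flip
Dir W: first cell '.' (not opp) -> no flip
Dir E: edge -> no flip
Dir SW: edge -> no flip
Dir S: edge -> no flip
Dir SE: edge -> no flip

Answer: (4,4)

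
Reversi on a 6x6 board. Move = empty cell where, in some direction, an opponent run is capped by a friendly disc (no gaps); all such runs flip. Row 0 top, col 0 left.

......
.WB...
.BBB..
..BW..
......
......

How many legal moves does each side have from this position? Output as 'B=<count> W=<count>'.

-- B to move --
(0,0): flips 1 -> legal
(0,1): flips 1 -> legal
(0,2): no bracket -> illegal
(1,0): flips 1 -> legal
(2,0): no bracket -> illegal
(2,4): no bracket -> illegal
(3,4): flips 1 -> legal
(4,2): no bracket -> illegal
(4,3): flips 1 -> legal
(4,4): flips 1 -> legal
B mobility = 6
-- W to move --
(0,1): no bracket -> illegal
(0,2): no bracket -> illegal
(0,3): no bracket -> illegal
(1,0): no bracket -> illegal
(1,3): flips 2 -> legal
(1,4): no bracket -> illegal
(2,0): no bracket -> illegal
(2,4): no bracket -> illegal
(3,0): no bracket -> illegal
(3,1): flips 2 -> legal
(3,4): no bracket -> illegal
(4,1): no bracket -> illegal
(4,2): no bracket -> illegal
(4,3): no bracket -> illegal
W mobility = 2

Answer: B=6 W=2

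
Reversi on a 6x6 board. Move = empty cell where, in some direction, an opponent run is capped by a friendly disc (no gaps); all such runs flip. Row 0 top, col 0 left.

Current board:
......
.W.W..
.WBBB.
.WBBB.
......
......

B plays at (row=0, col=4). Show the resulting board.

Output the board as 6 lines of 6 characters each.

Place B at (0,4); scan 8 dirs for brackets.
Dir NW: edge -> no flip
Dir N: edge -> no flip
Dir NE: edge -> no flip
Dir W: first cell '.' (not opp) -> no flip
Dir E: first cell '.' (not opp) -> no flip
Dir SW: opp run (1,3) capped by B -> flip
Dir S: first cell '.' (not opp) -> no flip
Dir SE: first cell '.' (not opp) -> no flip
All flips: (1,3)

Answer: ....B.
.W.B..
.WBBB.
.WBBB.
......
......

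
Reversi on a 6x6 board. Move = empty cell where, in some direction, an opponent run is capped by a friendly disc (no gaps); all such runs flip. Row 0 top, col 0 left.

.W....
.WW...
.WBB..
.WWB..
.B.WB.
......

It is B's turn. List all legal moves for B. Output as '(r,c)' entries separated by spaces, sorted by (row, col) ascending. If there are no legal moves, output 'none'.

(0,0): flips 1 -> legal
(0,2): flips 1 -> legal
(0,3): no bracket -> illegal
(1,0): no bracket -> illegal
(1,3): no bracket -> illegal
(2,0): flips 1 -> legal
(3,0): flips 2 -> legal
(3,4): no bracket -> illegal
(4,0): flips 1 -> legal
(4,2): flips 2 -> legal
(5,2): no bracket -> illegal
(5,3): flips 1 -> legal
(5,4): no bracket -> illegal

Answer: (0,0) (0,2) (2,0) (3,0) (4,0) (4,2) (5,3)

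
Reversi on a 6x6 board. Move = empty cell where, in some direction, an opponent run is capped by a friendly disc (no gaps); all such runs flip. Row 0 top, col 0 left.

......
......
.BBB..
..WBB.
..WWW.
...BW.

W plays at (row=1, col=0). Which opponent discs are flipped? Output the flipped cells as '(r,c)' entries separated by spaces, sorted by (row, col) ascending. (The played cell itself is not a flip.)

Answer: (2,1)

Derivation:
Dir NW: edge -> no flip
Dir N: first cell '.' (not opp) -> no flip
Dir NE: first cell '.' (not opp) -> no flip
Dir W: edge -> no flip
Dir E: first cell '.' (not opp) -> no flip
Dir SW: edge -> no flip
Dir S: first cell '.' (not opp) -> no flip
Dir SE: opp run (2,1) capped by W -> flip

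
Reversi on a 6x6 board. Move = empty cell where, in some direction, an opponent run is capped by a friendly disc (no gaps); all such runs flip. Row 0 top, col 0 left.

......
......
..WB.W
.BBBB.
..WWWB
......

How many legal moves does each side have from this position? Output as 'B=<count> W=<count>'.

Answer: B=10 W=5

Derivation:
-- B to move --
(1,1): flips 1 -> legal
(1,2): flips 1 -> legal
(1,3): flips 1 -> legal
(1,4): no bracket -> illegal
(1,5): no bracket -> illegal
(2,1): flips 1 -> legal
(2,4): no bracket -> illegal
(3,5): no bracket -> illegal
(4,1): flips 3 -> legal
(5,1): flips 1 -> legal
(5,2): flips 2 -> legal
(5,3): flips 2 -> legal
(5,4): flips 2 -> legal
(5,5): flips 1 -> legal
B mobility = 10
-- W to move --
(1,2): no bracket -> illegal
(1,3): flips 2 -> legal
(1,4): no bracket -> illegal
(2,0): flips 1 -> legal
(2,1): flips 1 -> legal
(2,4): flips 3 -> legal
(3,0): no bracket -> illegal
(3,5): no bracket -> illegal
(4,0): flips 1 -> legal
(4,1): no bracket -> illegal
(5,4): no bracket -> illegal
(5,5): no bracket -> illegal
W mobility = 5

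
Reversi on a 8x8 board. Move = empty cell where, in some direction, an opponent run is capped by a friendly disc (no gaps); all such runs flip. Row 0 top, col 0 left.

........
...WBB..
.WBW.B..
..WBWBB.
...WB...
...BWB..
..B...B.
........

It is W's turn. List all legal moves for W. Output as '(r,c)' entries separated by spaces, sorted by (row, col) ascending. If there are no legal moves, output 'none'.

Answer: (0,5) (1,2) (1,6) (3,1) (3,7) (4,5) (5,2) (5,6) (6,3)

Derivation:
(0,3): no bracket -> illegal
(0,4): no bracket -> illegal
(0,5): flips 1 -> legal
(0,6): no bracket -> illegal
(1,1): no bracket -> illegal
(1,2): flips 1 -> legal
(1,6): flips 3 -> legal
(2,4): no bracket -> illegal
(2,6): no bracket -> illegal
(2,7): no bracket -> illegal
(3,1): flips 1 -> legal
(3,7): flips 2 -> legal
(4,2): no bracket -> illegal
(4,5): flips 1 -> legal
(4,6): no bracket -> illegal
(4,7): no bracket -> illegal
(5,1): no bracket -> illegal
(5,2): flips 1 -> legal
(5,6): flips 1 -> legal
(5,7): no bracket -> illegal
(6,1): no bracket -> illegal
(6,3): flips 1 -> legal
(6,4): no bracket -> illegal
(6,5): no bracket -> illegal
(6,7): no bracket -> illegal
(7,1): no bracket -> illegal
(7,2): no bracket -> illegal
(7,3): no bracket -> illegal
(7,5): no bracket -> illegal
(7,6): no bracket -> illegal
(7,7): no bracket -> illegal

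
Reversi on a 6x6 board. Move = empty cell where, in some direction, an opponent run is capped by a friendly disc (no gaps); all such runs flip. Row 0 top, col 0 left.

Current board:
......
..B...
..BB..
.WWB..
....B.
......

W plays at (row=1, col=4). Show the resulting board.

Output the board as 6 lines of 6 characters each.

Answer: ......
..B.W.
..BW..
.WWB..
....B.
......

Derivation:
Place W at (1,4); scan 8 dirs for brackets.
Dir NW: first cell '.' (not opp) -> no flip
Dir N: first cell '.' (not opp) -> no flip
Dir NE: first cell '.' (not opp) -> no flip
Dir W: first cell '.' (not opp) -> no flip
Dir E: first cell '.' (not opp) -> no flip
Dir SW: opp run (2,3) capped by W -> flip
Dir S: first cell '.' (not opp) -> no flip
Dir SE: first cell '.' (not opp) -> no flip
All flips: (2,3)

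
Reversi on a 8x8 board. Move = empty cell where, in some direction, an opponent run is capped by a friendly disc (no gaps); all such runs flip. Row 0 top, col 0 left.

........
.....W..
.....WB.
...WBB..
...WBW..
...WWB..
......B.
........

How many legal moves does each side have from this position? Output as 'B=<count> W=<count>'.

-- B to move --
(0,4): flips 1 -> legal
(0,5): flips 2 -> legal
(0,6): no bracket -> illegal
(1,4): no bracket -> illegal
(1,6): flips 1 -> legal
(2,2): flips 1 -> legal
(2,3): no bracket -> illegal
(2,4): flips 1 -> legal
(3,2): flips 1 -> legal
(3,6): no bracket -> illegal
(4,2): flips 1 -> legal
(4,6): flips 1 -> legal
(5,2): flips 3 -> legal
(5,6): flips 1 -> legal
(6,2): flips 1 -> legal
(6,3): no bracket -> illegal
(6,4): flips 1 -> legal
(6,5): no bracket -> illegal
B mobility = 12
-- W to move --
(1,6): no bracket -> illegal
(1,7): flips 3 -> legal
(2,3): flips 1 -> legal
(2,4): flips 2 -> legal
(2,7): flips 1 -> legal
(3,6): flips 2 -> legal
(3,7): flips 1 -> legal
(4,6): no bracket -> illegal
(5,6): flips 1 -> legal
(5,7): no bracket -> illegal
(6,4): no bracket -> illegal
(6,5): flips 1 -> legal
(6,7): no bracket -> illegal
(7,5): no bracket -> illegal
(7,6): no bracket -> illegal
(7,7): flips 3 -> legal
W mobility = 9

Answer: B=12 W=9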